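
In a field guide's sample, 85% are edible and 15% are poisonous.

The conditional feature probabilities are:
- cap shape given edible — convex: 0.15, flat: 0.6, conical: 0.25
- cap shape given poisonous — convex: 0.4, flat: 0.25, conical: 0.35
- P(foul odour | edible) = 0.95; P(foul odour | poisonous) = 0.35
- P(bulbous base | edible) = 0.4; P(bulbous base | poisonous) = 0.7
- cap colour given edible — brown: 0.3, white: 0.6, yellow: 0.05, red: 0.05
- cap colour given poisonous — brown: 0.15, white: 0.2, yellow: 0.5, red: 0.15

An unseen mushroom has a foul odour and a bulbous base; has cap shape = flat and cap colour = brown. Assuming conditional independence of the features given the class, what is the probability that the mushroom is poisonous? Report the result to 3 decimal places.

edible: 0.85 × 0.6 × 0.95 × 0.4 × 0.3 = 0.05814
poisonous: 0.15 × 0.25 × 0.35 × 0.7 × 0.15 = 0.001378125
P(poisonous | x) = 0.001378125 / 0.059518125 ≈ 0.023

0.023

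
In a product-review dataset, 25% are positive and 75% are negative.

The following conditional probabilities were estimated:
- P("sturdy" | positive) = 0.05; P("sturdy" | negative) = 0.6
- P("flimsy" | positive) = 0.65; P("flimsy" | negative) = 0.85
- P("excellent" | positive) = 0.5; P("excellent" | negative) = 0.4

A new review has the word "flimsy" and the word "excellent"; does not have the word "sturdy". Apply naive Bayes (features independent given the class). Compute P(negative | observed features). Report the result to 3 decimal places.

positive: 0.25 × (1−0.05) × 0.65 × 0.5 = 0.0771875
negative: 0.75 × (1−0.6) × 0.85 × 0.4 = 0.102
P(negative | x) = 0.102 / 0.1791875 ≈ 0.569

0.569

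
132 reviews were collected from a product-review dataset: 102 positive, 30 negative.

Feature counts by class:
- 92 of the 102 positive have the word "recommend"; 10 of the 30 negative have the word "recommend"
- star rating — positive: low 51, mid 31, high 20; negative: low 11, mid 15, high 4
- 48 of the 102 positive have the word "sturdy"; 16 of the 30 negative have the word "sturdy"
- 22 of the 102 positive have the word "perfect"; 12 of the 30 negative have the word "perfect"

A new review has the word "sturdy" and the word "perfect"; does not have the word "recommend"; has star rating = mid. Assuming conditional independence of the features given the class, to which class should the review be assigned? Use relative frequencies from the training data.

negative

positive: (102/132) × (10/102) × (31/102) × (48/102) × (22/102) ≈ 0.00233696
negative: (30/132) × (20/30) × (15/30) × (16/30) × (12/30) ≈ 0.0161616
Highest score → negative.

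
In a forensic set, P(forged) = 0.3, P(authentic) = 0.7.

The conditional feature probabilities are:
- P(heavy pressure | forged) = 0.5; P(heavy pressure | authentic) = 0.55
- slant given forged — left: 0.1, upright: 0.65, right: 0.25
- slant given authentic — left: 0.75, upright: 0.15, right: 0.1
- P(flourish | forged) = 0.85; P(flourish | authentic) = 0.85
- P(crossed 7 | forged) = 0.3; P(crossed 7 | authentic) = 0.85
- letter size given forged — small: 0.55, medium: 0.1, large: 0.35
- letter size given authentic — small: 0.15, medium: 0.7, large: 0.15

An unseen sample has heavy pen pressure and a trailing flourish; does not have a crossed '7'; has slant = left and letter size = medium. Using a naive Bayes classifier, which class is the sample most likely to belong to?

forged: 0.3 × 0.5 × 0.1 × 0.85 × (1−0.3) × 0.1 = 0.0008925
authentic: 0.7 × 0.55 × 0.75 × 0.85 × (1−0.85) × 0.7 = 0.0257709375
Highest score → authentic.

authentic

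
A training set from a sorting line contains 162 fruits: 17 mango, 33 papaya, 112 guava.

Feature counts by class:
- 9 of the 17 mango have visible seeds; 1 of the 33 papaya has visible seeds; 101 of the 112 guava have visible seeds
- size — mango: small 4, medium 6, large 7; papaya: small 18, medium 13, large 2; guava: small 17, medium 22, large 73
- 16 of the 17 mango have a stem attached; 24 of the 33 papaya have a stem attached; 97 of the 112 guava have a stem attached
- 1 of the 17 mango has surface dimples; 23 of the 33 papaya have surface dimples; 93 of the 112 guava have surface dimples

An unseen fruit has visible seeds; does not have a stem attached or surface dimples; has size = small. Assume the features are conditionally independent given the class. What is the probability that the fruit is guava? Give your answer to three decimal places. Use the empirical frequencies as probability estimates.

0.682

mango: (17/162) × (9/17) × (4/17) × (1/17) × (16/17) ≈ 0.000723704
papaya: (33/162) × (1/33) × (18/33) × (9/33) × (10/33) ≈ 0.000278265
guava: (112/162) × (101/112) × (17/112) × (15/112) × (19/112) ≈ 0.00215004
P(guava | x) = 0.00215004 / 0.003152009 ≈ 0.682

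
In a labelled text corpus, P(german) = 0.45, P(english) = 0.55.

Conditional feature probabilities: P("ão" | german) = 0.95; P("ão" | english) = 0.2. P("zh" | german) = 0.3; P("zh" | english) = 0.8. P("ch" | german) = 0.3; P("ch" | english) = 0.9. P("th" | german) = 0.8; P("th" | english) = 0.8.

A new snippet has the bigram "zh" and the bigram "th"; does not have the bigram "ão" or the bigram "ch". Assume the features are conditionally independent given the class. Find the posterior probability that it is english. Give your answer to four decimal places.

0.8817

german: 0.45 × (1−0.95) × 0.3 × (1−0.3) × 0.8 = 0.00378
english: 0.55 × (1−0.2) × 0.8 × (1−0.9) × 0.8 = 0.02816
P(english | x) = 0.02816 / 0.03194 ≈ 0.8817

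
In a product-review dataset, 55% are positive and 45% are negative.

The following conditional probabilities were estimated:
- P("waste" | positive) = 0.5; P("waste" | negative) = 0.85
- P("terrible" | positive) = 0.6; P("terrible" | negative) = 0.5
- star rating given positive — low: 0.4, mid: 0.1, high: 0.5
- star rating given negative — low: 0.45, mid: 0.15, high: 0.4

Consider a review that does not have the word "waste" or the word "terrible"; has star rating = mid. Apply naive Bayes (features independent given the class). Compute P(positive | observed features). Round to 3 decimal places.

0.685

positive: 0.55 × (1−0.5) × (1−0.6) × 0.1 = 0.011
negative: 0.45 × (1−0.85) × (1−0.5) × 0.15 = 0.0050625
P(positive | x) = 0.011 / 0.0160625 ≈ 0.685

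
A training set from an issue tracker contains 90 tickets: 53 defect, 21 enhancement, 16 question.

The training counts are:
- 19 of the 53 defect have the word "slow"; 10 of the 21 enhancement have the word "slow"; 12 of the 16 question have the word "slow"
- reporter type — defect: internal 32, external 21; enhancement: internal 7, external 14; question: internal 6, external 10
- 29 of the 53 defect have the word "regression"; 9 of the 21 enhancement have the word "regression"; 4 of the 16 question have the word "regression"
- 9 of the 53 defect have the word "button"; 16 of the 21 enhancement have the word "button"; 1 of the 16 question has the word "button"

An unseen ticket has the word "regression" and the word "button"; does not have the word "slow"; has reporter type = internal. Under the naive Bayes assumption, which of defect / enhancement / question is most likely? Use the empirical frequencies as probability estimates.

defect: (53/90) × (34/53) × (32/53) × (29/53) × (9/53) ≈ 0.0211933
enhancement: (21/90) × (11/21) × (7/21) × (9/21) × (16/21) ≈ 0.0133031
question: (16/90) × (4/16) × (6/16) × (4/16) × (1/16) ≈ 0.000260417
Highest score → defect.

defect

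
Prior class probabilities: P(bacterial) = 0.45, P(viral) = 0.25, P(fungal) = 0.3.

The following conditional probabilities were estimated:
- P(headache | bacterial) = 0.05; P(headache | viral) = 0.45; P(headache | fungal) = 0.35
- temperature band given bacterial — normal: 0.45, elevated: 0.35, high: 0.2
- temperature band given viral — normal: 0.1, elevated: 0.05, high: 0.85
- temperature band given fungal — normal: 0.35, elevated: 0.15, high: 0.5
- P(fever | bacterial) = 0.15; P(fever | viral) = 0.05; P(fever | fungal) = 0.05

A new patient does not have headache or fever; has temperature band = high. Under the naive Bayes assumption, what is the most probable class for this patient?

bacterial: 0.45 × (1−0.05) × 0.2 × (1−0.15) = 0.072675
viral: 0.25 × (1−0.45) × 0.85 × (1−0.05) = 0.11103125
fungal: 0.3 × (1−0.35) × 0.5 × (1−0.05) = 0.092625
Highest score → viral.

viral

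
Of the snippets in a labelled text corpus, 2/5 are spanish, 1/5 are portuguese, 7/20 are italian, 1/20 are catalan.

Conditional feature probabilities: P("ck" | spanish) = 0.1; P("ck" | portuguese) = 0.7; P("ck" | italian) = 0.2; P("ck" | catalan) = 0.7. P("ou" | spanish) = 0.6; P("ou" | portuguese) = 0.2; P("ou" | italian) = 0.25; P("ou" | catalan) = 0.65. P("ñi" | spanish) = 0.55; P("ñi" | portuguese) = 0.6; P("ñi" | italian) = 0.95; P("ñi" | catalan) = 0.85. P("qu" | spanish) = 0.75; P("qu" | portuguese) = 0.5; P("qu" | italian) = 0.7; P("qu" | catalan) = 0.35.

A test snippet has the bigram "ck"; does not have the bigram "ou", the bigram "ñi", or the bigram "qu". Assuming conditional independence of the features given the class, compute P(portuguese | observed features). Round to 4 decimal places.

0.8556

spanish: 0.4 × 0.1 × (1−0.6) × (1−0.55) × (1−0.75) = 0.0018
portuguese: 0.2 × 0.7 × (1−0.2) × (1−0.6) × (1−0.5) = 0.0224
italian: 0.35 × 0.2 × (1−0.25) × (1−0.95) × (1−0.7) = 0.0007875
catalan: 0.05 × 0.7 × (1−0.65) × (1−0.85) × (1−0.35) = 0.001194375
P(portuguese | x) = 0.0224 / 0.026181875 ≈ 0.8556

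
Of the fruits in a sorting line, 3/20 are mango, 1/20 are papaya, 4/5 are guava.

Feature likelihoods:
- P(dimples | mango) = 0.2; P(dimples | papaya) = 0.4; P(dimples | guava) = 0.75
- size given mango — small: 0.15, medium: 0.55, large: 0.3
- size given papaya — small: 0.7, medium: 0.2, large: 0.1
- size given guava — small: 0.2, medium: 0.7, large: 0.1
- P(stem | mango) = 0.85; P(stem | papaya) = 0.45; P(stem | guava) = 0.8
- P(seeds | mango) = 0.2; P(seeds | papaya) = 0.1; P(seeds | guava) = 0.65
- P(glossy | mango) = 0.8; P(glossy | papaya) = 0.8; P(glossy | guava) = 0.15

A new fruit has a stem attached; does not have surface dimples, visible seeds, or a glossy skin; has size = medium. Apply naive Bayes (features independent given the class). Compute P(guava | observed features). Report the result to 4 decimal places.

0.7788

mango: 0.15 × (1−0.2) × 0.55 × 0.85 × (1−0.2) × (1−0.8) = 0.008976
papaya: 0.05 × (1−0.4) × 0.2 × 0.45 × (1−0.1) × (1−0.8) = 0.000486
guava: 0.8 × (1−0.75) × 0.7 × 0.8 × (1−0.65) × (1−0.15) = 0.03332
P(guava | x) = 0.03332 / 0.042782 ≈ 0.7788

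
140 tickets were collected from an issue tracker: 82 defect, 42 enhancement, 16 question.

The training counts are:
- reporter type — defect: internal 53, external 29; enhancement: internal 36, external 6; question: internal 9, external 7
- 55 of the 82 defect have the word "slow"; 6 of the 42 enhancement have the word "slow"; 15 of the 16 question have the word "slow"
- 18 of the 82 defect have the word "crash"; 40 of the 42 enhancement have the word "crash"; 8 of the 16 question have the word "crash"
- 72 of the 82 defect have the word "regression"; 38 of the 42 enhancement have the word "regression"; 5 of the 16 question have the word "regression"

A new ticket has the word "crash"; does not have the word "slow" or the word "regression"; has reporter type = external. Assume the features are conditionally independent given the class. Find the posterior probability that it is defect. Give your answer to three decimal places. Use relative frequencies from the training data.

defect: (82/140) × (29/82) × (27/82) × (18/82) × (10/82) ≈ 0.00182585
enhancement: (42/140) × (6/42) × (36/42) × (40/42) × (4/42) ≈ 0.00333195
question: (16/140) × (7/16) × (1/16) × (8/16) × (11/16) = 0.00107421875
P(defect | x) = 0.00182585 / 0.00623201875 ≈ 0.293

0.293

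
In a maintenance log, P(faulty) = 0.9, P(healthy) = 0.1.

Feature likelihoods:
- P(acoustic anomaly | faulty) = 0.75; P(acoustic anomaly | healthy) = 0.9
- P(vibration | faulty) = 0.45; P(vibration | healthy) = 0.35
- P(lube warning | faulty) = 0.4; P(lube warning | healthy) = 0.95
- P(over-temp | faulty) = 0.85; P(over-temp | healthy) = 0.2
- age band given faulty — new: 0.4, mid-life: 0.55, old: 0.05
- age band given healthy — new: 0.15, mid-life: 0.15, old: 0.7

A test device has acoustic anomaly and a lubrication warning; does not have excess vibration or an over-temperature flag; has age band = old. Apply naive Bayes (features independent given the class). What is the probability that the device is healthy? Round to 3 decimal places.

0.965

faulty: 0.9 × 0.75 × (1−0.45) × 0.4 × (1−0.85) × 0.05 = 0.00111375
healthy: 0.1 × 0.9 × (1−0.35) × 0.95 × (1−0.2) × 0.7 = 0.031122
P(healthy | x) = 0.031122 / 0.03223575 ≈ 0.965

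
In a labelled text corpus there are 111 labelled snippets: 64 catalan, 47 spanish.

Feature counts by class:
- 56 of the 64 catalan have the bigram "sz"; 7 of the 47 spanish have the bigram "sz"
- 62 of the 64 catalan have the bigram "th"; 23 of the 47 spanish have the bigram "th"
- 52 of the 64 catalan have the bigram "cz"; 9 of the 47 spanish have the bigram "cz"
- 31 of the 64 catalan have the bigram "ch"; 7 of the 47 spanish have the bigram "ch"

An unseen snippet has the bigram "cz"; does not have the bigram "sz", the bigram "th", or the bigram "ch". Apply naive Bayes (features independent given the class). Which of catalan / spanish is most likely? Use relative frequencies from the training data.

spanish

catalan: (64/111) × (8/64) × (2/64) × (52/64) × (33/64) ≈ 0.000943571
spanish: (47/111) × (40/47) × (24/47) × (9/47) × (40/47) ≈ 0.0299887
Highest score → spanish.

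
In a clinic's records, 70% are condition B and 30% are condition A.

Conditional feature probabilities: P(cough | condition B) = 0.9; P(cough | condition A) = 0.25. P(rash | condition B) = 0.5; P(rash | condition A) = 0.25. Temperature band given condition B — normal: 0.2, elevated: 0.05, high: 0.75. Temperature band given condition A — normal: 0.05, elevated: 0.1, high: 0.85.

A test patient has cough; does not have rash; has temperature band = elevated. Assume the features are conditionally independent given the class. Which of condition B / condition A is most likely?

condition B: 0.7 × 0.9 × (1−0.5) × 0.05 = 0.01575
condition A: 0.3 × 0.25 × (1−0.25) × 0.1 = 0.005625
Highest score → condition B.

condition B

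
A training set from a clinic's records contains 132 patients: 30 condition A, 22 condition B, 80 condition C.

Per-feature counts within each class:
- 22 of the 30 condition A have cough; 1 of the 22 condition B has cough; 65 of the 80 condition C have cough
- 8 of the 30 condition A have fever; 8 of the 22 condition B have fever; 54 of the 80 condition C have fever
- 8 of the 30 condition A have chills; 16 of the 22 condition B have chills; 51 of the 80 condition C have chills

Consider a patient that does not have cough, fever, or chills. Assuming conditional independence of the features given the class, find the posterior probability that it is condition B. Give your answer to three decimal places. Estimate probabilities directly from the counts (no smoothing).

condition A: (30/132) × (8/30) × (22/30) × (22/30) ≈ 0.0325926
condition B: (22/132) × (21/22) × (14/22) × (6/22) ≈ 0.0276108
condition C: (80/132) × (15/80) × (26/80) × (29/80) ≈ 0.0133878
P(condition B | x) = 0.0276108 / 0.0735912 ≈ 0.375

0.375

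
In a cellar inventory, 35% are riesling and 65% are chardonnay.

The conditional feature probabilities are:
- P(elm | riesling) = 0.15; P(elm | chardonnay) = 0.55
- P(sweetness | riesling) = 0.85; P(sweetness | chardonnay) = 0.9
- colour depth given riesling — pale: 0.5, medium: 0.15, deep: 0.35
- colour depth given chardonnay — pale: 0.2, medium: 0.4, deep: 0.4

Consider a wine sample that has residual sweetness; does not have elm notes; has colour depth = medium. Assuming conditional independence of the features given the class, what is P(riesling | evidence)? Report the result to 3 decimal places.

0.265

riesling: 0.35 × (1−0.15) × 0.85 × 0.15 = 0.03793125
chardonnay: 0.65 × (1−0.55) × 0.9 × 0.4 = 0.1053
P(riesling | x) = 0.03793125 / 0.14323125 ≈ 0.265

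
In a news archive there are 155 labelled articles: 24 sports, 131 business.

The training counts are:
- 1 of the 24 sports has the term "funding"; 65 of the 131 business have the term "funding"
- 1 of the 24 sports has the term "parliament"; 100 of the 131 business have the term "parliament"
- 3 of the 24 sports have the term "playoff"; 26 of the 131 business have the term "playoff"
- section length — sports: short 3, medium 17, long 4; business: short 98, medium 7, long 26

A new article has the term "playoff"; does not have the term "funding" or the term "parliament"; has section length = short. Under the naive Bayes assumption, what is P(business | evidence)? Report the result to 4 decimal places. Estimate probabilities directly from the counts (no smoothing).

0.8707

sports: (24/155) × (23/24) × (23/24) × (3/24) × (3/24) ≈ 0.00222194
business: (131/155) × (66/131) × (31/131) × (26/131) × (98/131) ≈ 0.014961
P(business | x) = 0.014961 / 0.01718294 ≈ 0.8707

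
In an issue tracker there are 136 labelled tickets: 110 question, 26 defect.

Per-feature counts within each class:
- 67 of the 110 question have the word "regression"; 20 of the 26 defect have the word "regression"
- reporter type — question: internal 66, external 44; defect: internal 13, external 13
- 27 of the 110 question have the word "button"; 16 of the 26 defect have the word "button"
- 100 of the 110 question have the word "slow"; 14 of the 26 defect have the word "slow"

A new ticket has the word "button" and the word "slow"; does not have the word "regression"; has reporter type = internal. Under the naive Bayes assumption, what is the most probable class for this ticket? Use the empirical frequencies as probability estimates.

question: (110/136) × (43/110) × (66/110) × (27/110) × (100/110) ≈ 0.0423311
defect: (26/136) × (6/26) × (13/26) × (16/26) × (14/26) ≈ 0.00730943
Highest score → question.

question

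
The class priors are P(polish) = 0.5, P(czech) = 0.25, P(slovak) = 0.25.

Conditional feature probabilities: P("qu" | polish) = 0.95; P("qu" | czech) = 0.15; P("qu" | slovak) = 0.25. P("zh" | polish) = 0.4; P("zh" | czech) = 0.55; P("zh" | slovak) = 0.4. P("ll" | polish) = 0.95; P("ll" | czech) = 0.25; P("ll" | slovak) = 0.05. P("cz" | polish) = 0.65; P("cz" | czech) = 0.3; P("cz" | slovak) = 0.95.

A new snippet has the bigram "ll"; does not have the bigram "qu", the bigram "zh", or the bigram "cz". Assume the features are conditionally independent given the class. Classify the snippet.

polish: 0.5 × (1−0.95) × (1−0.4) × 0.95 × (1−0.65) = 0.0049875
czech: 0.25 × (1−0.15) × (1−0.55) × 0.25 × (1−0.3) = 0.016734375
slovak: 0.25 × (1−0.25) × (1−0.4) × 0.05 × (1−0.95) = 0.00028125
Highest score → czech.

czech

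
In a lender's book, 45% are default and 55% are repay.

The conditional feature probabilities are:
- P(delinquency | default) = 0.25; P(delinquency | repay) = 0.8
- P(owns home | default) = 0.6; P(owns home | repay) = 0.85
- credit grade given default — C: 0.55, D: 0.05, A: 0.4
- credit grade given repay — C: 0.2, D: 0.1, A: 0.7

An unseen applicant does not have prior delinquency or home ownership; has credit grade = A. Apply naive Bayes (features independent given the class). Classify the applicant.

default: 0.45 × (1−0.25) × (1−0.6) × 0.4 = 0.054
repay: 0.55 × (1−0.8) × (1−0.85) × 0.7 = 0.01155
Highest score → default.

default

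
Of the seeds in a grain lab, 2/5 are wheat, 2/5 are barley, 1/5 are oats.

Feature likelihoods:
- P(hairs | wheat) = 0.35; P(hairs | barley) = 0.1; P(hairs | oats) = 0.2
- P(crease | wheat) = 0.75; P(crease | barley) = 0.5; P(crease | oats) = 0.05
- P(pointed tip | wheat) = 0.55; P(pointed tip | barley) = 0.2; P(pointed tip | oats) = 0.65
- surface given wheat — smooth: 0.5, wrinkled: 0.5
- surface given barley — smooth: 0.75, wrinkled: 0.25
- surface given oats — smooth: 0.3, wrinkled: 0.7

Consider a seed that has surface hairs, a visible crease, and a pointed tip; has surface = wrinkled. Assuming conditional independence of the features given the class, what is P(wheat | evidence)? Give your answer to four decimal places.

0.9380

wheat: 0.4 × 0.35 × 0.75 × 0.55 × 0.5 = 0.028875
barley: 0.4 × 0.1 × 0.5 × 0.2 × 0.25 = 0.001
oats: 0.2 × 0.2 × 0.05 × 0.65 × 0.7 = 0.00091
P(wheat | x) = 0.028875 / 0.030785 ≈ 0.9380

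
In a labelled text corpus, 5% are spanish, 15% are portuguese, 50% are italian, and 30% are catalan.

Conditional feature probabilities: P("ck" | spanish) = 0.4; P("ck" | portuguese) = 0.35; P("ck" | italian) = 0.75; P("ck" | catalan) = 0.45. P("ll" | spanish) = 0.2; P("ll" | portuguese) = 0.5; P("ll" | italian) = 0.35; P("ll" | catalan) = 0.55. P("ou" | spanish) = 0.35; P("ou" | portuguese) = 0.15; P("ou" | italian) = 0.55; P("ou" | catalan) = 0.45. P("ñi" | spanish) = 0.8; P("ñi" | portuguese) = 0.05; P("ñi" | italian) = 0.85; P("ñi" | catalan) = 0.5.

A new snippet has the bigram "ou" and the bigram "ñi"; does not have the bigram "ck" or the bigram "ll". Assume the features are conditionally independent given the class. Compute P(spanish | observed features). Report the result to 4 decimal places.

spanish: 0.05 × (1−0.4) × (1−0.2) × 0.35 × 0.8 = 0.00672
portuguese: 0.15 × (1−0.35) × (1−0.5) × 0.15 × 0.05 = 0.000365625
italian: 0.5 × (1−0.75) × (1−0.35) × 0.55 × 0.85 = 0.037984375
catalan: 0.3 × (1−0.45) × (1−0.55) × 0.45 × 0.5 = 0.01670625
P(spanish | x) = 0.00672 / 0.06177625 ≈ 0.1088

0.1088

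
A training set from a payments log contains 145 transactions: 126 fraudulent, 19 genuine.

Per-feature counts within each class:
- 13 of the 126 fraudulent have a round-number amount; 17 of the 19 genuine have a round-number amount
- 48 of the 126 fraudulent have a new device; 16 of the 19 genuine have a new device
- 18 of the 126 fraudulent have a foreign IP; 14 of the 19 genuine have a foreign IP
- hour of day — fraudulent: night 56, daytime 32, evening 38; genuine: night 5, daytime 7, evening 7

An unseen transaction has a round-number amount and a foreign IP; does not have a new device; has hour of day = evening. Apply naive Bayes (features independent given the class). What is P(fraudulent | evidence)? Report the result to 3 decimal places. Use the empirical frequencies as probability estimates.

fraudulent: (126/145) × (13/126) × (78/126) × (18/126) × (38/126) ≈ 0.00239119
genuine: (19/145) × (17/19) × (3/19) × (14/19) × (7/19) ≈ 0.00502536
P(fraudulent | x) = 0.00239119 / 0.00741655 ≈ 0.322

0.322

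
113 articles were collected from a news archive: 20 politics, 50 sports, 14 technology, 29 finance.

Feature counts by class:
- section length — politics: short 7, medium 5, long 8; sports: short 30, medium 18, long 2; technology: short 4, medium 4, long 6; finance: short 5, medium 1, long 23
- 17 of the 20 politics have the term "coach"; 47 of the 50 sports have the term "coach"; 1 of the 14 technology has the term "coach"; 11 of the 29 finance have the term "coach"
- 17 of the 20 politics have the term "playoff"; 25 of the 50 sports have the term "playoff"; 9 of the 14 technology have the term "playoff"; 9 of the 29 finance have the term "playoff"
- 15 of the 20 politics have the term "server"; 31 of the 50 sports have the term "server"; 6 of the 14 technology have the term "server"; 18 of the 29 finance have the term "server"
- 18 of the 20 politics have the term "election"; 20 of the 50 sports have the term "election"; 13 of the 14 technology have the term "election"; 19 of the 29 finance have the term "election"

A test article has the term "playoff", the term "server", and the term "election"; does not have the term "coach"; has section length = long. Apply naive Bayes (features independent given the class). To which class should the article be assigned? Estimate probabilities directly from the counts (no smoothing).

finance

politics: (20/113) × (8/20) × (3/20) × (17/20) × (15/20) × (18/20) ≈ 0.00609292
sports: (50/113) × (2/50) × (3/50) × (25/50) × (31/50) × (20/50) ≈ 0.000131681
technology: (14/113) × (6/14) × (13/14) × (9/14) × (6/14) × (13/14) ≈ 0.0126137
finance: (29/113) × (23/29) × (18/29) × (9/29) × (18/29) × (19/29) ≈ 0.015944
Highest score → finance.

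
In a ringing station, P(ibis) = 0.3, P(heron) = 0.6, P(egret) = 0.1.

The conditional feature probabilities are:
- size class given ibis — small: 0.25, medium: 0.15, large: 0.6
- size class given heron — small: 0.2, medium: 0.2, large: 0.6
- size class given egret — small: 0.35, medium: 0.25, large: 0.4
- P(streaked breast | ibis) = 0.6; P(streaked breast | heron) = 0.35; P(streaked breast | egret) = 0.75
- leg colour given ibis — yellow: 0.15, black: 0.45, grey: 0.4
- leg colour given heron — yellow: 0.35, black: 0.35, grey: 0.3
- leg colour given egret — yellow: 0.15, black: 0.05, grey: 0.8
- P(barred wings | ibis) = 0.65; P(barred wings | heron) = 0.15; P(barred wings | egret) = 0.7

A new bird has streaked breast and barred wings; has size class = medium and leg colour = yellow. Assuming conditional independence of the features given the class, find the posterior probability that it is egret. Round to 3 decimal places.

ibis: 0.3 × 0.15 × 0.6 × 0.15 × 0.65 = 0.0026325
heron: 0.6 × 0.2 × 0.35 × 0.35 × 0.15 = 0.002205
egret: 0.1 × 0.25 × 0.75 × 0.15 × 0.7 = 0.00196875
P(egret | x) = 0.00196875 / 0.00680625 ≈ 0.289

0.289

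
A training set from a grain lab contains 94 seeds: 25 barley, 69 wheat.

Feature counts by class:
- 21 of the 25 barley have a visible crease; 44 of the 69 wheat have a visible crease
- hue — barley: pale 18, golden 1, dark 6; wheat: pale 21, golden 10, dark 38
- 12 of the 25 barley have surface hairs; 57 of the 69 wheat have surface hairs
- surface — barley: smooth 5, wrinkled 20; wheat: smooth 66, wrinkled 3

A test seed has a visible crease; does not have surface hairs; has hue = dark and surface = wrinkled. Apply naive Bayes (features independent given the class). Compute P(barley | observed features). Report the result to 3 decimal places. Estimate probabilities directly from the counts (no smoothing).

0.920

barley: (25/94) × (21/25) × (6/25) × (13/25) × (20/25) ≈ 0.0223047
wheat: (69/94) × (44/69) × (38/69) × (12/69) × (3/69) ≈ 0.00194923
P(barley | x) = 0.0223047 / 0.02425393 ≈ 0.920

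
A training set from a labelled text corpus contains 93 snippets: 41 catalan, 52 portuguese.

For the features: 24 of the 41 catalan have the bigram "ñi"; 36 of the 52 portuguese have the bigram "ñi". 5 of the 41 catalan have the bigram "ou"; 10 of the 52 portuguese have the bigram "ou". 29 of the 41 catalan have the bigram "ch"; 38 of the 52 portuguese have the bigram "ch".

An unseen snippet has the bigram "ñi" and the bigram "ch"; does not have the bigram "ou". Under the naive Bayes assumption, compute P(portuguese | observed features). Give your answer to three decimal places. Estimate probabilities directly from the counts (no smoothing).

0.588

catalan: (41/93) × (24/41) × (36/41) × (29/41) ≈ 0.160273
portuguese: (52/93) × (36/52) × (42/52) × (38/52) ≈ 0.228479
P(portuguese | x) = 0.228479 / 0.388752 ≈ 0.588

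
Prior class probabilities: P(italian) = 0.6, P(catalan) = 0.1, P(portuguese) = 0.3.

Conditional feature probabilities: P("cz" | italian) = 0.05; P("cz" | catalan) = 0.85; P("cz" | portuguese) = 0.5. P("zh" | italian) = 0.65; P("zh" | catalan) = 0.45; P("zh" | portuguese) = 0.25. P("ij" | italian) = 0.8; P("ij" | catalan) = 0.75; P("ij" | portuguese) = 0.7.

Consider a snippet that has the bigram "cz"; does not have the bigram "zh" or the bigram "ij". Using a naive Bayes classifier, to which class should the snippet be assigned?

portuguese

italian: 0.6 × 0.05 × (1−0.65) × (1−0.8) = 0.0021
catalan: 0.1 × 0.85 × (1−0.45) × (1−0.75) = 0.0116875
portuguese: 0.3 × 0.5 × (1−0.25) × (1−0.7) = 0.03375
Highest score → portuguese.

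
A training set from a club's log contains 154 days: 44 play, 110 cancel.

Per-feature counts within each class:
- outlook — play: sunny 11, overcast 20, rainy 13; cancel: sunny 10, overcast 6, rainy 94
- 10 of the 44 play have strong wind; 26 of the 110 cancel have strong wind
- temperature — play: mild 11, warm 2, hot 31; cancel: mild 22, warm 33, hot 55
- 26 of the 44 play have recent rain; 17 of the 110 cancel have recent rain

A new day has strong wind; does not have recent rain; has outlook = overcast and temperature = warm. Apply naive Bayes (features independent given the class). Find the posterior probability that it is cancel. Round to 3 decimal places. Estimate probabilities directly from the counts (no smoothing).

play: (44/154) × (20/44) × (10/44) × (2/44) × (18/44) ≈ 0.00054885
cancel: (110/154) × (6/110) × (26/110) × (33/110) × (93/110) ≈ 0.00233573
P(cancel | x) = 0.00233573 / 0.00288458 ≈ 0.810

0.810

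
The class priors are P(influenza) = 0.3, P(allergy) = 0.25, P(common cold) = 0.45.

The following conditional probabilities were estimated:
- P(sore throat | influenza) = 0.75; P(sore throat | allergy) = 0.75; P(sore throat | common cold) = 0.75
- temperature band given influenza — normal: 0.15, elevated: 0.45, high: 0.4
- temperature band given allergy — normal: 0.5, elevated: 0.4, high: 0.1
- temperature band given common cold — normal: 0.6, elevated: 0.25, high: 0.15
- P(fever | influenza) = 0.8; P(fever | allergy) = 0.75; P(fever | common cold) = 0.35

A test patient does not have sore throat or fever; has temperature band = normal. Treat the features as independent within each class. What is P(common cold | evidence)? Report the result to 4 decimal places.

0.8134

influenza: 0.3 × (1−0.75) × 0.15 × (1−0.8) = 0.00225
allergy: 0.25 × (1−0.75) × 0.5 × (1−0.75) = 0.0078125
common cold: 0.45 × (1−0.75) × 0.6 × (1−0.35) = 0.043875
P(common cold | x) = 0.043875 / 0.0539375 ≈ 0.8134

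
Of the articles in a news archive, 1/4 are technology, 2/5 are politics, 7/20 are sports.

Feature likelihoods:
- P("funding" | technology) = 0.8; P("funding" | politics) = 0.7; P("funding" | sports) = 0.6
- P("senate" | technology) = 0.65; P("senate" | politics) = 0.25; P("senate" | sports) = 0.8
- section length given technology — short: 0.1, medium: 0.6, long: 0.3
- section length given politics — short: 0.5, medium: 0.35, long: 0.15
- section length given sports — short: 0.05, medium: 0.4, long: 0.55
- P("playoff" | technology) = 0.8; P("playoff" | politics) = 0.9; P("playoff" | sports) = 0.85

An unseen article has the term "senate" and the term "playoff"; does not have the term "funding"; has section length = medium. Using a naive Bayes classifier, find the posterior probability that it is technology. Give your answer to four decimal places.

0.2471

technology: 0.25 × (1−0.8) × 0.65 × 0.6 × 0.8 = 0.0156
politics: 0.4 × (1−0.7) × 0.25 × 0.35 × 0.9 = 0.00945
sports: 0.35 × (1−0.6) × 0.8 × 0.4 × 0.85 = 0.03808
P(technology | x) = 0.0156 / 0.06313 ≈ 0.2471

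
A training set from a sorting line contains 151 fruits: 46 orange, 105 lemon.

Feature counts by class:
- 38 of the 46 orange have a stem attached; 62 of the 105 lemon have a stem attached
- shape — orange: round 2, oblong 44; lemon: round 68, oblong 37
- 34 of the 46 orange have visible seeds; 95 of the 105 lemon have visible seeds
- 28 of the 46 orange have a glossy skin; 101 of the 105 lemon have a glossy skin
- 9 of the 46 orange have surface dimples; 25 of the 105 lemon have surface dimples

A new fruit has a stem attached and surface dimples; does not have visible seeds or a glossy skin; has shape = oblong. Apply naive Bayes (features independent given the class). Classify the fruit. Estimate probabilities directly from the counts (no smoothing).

orange

orange: (46/151) × (38/46) × (44/46) × (12/46) × (18/46) × (9/46) ≈ 0.00480755
lemon: (105/151) × (62/105) × (37/105) × (10/105) × (4/105) × (25/105) ≈ 0.000124985
Highest score → orange.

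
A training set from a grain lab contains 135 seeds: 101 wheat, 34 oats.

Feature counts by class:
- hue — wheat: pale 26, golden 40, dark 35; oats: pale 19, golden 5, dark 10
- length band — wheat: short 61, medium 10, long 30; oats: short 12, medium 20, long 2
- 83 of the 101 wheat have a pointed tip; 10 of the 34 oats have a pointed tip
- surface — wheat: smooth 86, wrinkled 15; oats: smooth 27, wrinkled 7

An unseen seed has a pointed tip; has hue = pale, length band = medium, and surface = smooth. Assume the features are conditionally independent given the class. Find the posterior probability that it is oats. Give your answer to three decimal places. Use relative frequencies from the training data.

0.592

wheat: (101/135) × (26/101) × (10/101) × (83/101) × (86/101) ≈ 0.013343
oats: (34/135) × (19/34) × (20/34) × (10/34) × (27/34) ≈ 0.0193365
P(oats | x) = 0.0193365 / 0.0326795 ≈ 0.592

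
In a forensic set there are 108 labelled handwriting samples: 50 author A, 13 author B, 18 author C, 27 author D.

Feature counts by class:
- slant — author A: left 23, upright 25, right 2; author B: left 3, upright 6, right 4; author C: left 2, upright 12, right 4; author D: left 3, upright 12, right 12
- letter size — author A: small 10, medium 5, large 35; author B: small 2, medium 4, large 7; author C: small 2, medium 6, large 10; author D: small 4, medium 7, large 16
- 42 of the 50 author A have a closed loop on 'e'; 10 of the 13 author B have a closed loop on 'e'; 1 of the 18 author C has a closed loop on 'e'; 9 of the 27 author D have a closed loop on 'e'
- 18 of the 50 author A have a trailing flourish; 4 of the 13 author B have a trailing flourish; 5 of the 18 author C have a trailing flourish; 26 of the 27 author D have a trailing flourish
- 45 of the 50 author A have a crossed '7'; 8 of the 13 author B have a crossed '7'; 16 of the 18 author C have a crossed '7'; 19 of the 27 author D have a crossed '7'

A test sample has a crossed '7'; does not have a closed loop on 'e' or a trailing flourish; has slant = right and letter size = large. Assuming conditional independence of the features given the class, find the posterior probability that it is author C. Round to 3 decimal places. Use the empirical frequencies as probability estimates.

author A: (50/108) × (2/50) × (35/50) × (8/50) × (32/50) × (45/50) ≈ 0.00119467
author B: (13/108) × (4/13) × (7/13) × (3/13) × (9/13) × (8/13) ≈ 0.00196072
author C: (18/108) × (4/18) × (10/18) × (17/18) × (13/18) × (16/18) ≈ 0.0124755
author D: (27/108) × (12/27) × (16/27) × (18/27) × (1/27) × (19/27) ≈ 0.00114406
P(author C | x) = 0.0124755 / 0.01677495 ≈ 0.744

0.744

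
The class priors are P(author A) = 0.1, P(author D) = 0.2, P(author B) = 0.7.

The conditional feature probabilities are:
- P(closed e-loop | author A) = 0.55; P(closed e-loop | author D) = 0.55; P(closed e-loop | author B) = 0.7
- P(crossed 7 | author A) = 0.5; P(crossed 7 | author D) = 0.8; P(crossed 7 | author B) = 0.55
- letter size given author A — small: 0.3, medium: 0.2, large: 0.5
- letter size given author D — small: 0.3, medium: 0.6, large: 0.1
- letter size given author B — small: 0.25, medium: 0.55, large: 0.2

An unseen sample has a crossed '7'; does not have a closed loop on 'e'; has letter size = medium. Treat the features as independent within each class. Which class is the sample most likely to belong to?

author B

author A: 0.1 × (1−0.55) × 0.5 × 0.2 = 0.0045
author D: 0.2 × (1−0.55) × 0.8 × 0.6 = 0.0432
author B: 0.7 × (1−0.7) × 0.55 × 0.55 = 0.063525
Highest score → author B.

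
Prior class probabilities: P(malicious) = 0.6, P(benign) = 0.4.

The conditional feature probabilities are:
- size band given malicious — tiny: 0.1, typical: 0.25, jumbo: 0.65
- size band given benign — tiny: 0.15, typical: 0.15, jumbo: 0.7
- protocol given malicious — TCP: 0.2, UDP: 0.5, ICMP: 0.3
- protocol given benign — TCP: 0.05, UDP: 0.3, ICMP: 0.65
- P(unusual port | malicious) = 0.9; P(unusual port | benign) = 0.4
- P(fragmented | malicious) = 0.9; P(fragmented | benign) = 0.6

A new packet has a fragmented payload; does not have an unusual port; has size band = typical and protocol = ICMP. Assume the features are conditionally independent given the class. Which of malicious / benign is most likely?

benign

malicious: 0.6 × 0.25 × 0.3 × (1−0.9) × 0.9 = 0.00405
benign: 0.4 × 0.15 × 0.65 × (1−0.4) × 0.6 = 0.01404
Highest score → benign.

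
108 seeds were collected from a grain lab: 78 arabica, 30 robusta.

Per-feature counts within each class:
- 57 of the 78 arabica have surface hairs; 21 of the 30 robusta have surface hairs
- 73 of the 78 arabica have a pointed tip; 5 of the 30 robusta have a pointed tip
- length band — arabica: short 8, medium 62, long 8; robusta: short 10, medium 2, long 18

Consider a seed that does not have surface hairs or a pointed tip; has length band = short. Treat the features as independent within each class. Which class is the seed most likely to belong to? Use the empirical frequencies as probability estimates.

arabica: (78/108) × (21/78) × (5/78) × (8/78) ≈ 0.0012784
robusta: (30/108) × (9/30) × (25/30) × (10/30) ≈ 0.0231481
Highest score → robusta.

robusta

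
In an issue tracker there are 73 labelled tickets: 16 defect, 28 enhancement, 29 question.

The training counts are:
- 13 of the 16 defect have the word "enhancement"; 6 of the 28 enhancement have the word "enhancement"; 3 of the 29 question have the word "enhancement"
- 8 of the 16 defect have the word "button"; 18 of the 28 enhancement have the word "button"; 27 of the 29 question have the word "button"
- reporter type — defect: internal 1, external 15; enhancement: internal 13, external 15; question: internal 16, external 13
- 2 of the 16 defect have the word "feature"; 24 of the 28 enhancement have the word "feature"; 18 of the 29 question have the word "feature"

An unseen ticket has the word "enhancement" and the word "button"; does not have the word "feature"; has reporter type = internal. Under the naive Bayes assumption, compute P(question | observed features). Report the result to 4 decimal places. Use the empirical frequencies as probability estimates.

0.4888

defect: (16/73) × (13/16) × (8/16) × (1/16) × (14/16) ≈ 0.00486943
enhancement: (28/73) × (6/28) × (18/28) × (13/28) × (4/28) ≈ 0.00350453
question: (29/73) × (3/29) × (27/29) × (16/29) × (11/29) ≈ 0.0080072
P(question | x) = 0.0080072 / 0.01638116 ≈ 0.4888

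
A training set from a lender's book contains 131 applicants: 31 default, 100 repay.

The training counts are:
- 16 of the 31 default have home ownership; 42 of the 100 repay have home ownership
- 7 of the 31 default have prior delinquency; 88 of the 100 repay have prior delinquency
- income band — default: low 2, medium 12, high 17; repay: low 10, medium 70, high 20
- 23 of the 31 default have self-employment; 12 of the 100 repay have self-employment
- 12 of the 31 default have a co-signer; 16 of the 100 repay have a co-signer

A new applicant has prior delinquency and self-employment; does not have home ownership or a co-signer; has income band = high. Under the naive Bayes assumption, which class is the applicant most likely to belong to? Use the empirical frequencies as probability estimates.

default: (31/131) × (15/31) × (7/31) × (17/31) × (23/31) × (19/31) ≈ 0.00644765
repay: (100/131) × (58/100) × (88/100) × (20/100) × (12/100) × (84/100) ≈ 0.00785471
Highest score → repay.

repay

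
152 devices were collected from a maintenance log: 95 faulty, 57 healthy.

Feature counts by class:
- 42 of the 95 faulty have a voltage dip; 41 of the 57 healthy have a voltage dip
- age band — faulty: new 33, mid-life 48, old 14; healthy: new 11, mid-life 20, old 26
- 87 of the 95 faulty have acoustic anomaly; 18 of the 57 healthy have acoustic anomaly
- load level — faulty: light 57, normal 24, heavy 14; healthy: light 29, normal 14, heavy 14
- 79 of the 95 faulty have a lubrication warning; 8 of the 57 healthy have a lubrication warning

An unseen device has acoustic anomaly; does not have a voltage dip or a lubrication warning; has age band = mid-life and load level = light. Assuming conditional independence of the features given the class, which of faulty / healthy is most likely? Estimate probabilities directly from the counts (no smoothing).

faulty: (95/152) × (53/95) × (48/95) × (87/95) × (57/95) × (16/95) ≈ 0.016304
healthy: (57/152) × (16/57) × (20/57) × (18/57) × (29/57) × (49/57) ≈ 0.00510121
Highest score → faulty.

faulty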